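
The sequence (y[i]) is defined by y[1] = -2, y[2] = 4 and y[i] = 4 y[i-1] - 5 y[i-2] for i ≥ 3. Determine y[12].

y[3] = 4*4 - 5*(-2) = 26
y[4] = 4*26 - 5*4 = 84
y[5] = 4*84 - 5*26 = 206
y[6] = 4*206 - 5*84 = 404
y[7] = 4*404 - 5*206 = 586
y[8] = 4*586 - 5*404 = 324
y[9] = 4*324 - 5*586 = -1634
y[10] = 4*(-1634) - 5*324 = -8156
y[11] = 4*(-8156) - 5*(-1634) = -24454
y[12] = 4*(-24454) - 5*(-8156) = -57036

-57036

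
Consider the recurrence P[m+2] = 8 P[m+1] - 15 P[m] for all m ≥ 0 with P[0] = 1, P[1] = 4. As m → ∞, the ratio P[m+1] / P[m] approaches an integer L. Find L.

The characteristic equation is r^2 - 8r + 15 = 0, which factors as (r - 5)(r - 3) = 0.
So the roots are 5 and 3. Since |5| > |3| and the coefficient of 5^m is non-zero, the ratio tends to 5.

5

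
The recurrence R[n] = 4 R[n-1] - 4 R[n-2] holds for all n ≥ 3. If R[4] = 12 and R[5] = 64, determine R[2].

-7

Rearranging, R[n-2] = (R[n] - 4 R[n-1]) / -4.
R[3] = (64 - 4·12) / -4 = 16/-4 = -4
R[2] = (12 - 4·(-4)) / -4 = 28/-4 = -7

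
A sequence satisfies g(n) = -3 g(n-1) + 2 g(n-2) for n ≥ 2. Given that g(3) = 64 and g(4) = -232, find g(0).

Rearranging, g(n-2) = (g(n) + 3 g(n-1)) / 2.
g(2) = (-232 + 3(64)) / 2 = -40/2 = -20
g(1) = (64 + 3(-20)) / 2 = 4/2 = 2
g(0) = (-20 + 3(2)) / 2 = -14/2 = -7

-7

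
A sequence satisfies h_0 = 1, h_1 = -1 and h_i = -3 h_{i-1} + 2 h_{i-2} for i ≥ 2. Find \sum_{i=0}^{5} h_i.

-168

h_2 = -3·(-1) + 2·1 = 5
h_3 = -3·5 + 2·(-1) = -17
h_4 = -3·(-17) + 2·5 = 61
h_5 = -3·61 + 2·(-17) = -217
Sum = 1 + (-1) + 5 + (-17) + 61 + (-217) = -168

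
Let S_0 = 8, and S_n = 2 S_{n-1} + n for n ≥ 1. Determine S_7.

1271

S_1 = 2*8 + 1 = 17
S_2 = 2*17 + 2 = 36
S_3 = 2*36 + 3 = 75
S_4 = 2*75 + 4 = 154
S_5 = 2*154 + 5 = 313
S_6 = 2*313 + 6 = 632
S_7 = 2*632 + 7 = 1271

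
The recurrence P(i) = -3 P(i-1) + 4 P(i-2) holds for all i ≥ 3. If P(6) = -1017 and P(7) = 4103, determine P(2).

3

Rearranging, P(i-2) = (P(i) + 3 P(i-1)) / 4.
P(5) = (4103 + 3·(-1017)) / 4 = 1052/4 = 263
P(4) = (-1017 + 3·263) / 4 = -228/4 = -57
P(3) = (263 + 3·(-57)) / 4 = 92/4 = 23
P(2) = (-57 + 3·23) / 4 = 12/4 = 3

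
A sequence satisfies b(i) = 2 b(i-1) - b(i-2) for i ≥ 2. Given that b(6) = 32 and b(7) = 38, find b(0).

-4

Rearranging, b(i-2) = -(b(i) - 2 b(i-1)).
b(5) = -(38 - 2(32)) = 26
b(4) = -(32 - 2(26)) = 20
b(3) = -(26 - 2(20)) = 14
b(2) = -(20 - 2(14)) = 8
b(1) = -(14 - 2(8)) = 2
b(0) = -(8 - 2(2)) = -4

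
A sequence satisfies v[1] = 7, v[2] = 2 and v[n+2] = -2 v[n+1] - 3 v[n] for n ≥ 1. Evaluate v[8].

-184

v[3] = -2*2 - 3*7 = -25
v[4] = -2*(-25) - 3*2 = 44
v[5] = -2*44 - 3*(-25) = -13
v[6] = -2*(-13) - 3*44 = -106
v[7] = -2*(-106) - 3*(-13) = 251
v[8] = -2*251 - 3*(-106) = -184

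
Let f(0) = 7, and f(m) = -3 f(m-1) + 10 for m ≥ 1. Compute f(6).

f(1) = -3*7 + 10 = -11
f(2) = -3*(-11) + 10 = 43
f(3) = -3*43 + 10 = -119
f(4) = -3*(-119) + 10 = 367
f(5) = -3*367 + 10 = -1091
f(6) = -3*(-1091) + 10 = 3283

3283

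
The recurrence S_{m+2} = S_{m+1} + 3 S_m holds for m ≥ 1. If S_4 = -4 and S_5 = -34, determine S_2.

Rearranging, S_{m-2} = (S_m - S_{m-1}) / 3.
S_3 = (-34 - (-4)) / 3 = -30/3 = -10
S_2 = (-4 - (-10)) / 3 = 6/3 = 2

2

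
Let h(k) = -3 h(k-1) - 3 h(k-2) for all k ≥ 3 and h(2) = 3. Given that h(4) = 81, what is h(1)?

Let h(1) = z.
h(3) = -9 - 3z
h(4) = 18 + 9z
So 18 + 9z = 81, giving z = 7.

7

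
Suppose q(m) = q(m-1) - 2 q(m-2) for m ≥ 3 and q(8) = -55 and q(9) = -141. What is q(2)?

5

Rearranging, q(m-2) = (q(m) - q(m-1)) / -2.
q(7) = (-141 - (-55)) / -2 = -86/-2 = 43
q(6) = (-55 - 43) / -2 = -98/-2 = 49
q(5) = (43 - 49) / -2 = -6/-2 = 3
q(4) = (49 - 3) / -2 = 46/-2 = -23
q(3) = (3 - (-23)) / -2 = 26/-2 = -13
q(2) = (-23 - (-13)) / -2 = -10/-2 = 5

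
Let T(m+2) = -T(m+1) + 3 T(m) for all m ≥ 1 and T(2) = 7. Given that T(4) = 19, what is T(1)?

Let T(1) = y.
T(3) = -7 + 3y
T(4) = 28 - 3y
So 28 - 3y = 19, giving y = 3.

3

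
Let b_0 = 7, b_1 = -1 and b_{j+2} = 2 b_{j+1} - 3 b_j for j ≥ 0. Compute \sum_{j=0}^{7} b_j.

b_2 = 2·(-1) - 3·7 = -23
b_3 = 2·(-23) - 3·(-1) = -43
b_4 = 2·(-43) - 3·(-23) = -17
b_5 = 2·(-17) - 3·(-43) = 95
b_6 = 2·95 - 3·(-17) = 241
b_7 = 2·241 - 3·95 = 197
Sum = 7 + (-1) + (-23) + (-43) + (-17) + 95 + 241 + 197 = 456

456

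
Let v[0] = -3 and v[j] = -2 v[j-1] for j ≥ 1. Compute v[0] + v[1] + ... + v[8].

v[1] = -2(-3) = 6
v[2] = -2(6) = -12
v[3] = -2(-12) = 24
v[4] = -2(24) = -48
v[5] = -2(-48) = 96
v[6] = -2(96) = -192
v[7] = -2(-192) = 384
v[8] = -2(384) = -768
Sum = (-3) + 6 + (-12) + 24 + (-48) + 96 + (-192) + 384 + (-768) = -513

-513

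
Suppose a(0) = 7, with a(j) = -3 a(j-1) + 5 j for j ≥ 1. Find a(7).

a(1) = -3·7 + 5 = -16
a(2) = -3·(-16) + 10 = 58
a(3) = -3·58 + 15 = -159
a(4) = -3·(-159) + 20 = 497
a(5) = -3·497 + 25 = -1466
a(6) = -3·(-1466) + 30 = 4428
a(7) = -3·4428 + 35 = -13249

-13249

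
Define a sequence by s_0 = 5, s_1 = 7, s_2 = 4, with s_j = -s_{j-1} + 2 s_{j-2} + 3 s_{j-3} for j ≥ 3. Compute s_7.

s_3 = -4 + 2*7 + 3*5 = 25
s_4 = -25 + 2*4 + 3*7 = 4
s_5 = -4 + 2*25 + 3*4 = 58
s_6 = -58 + 2*4 + 3*25 = 25
s_7 = -25 + 2*58 + 3*4 = 103

103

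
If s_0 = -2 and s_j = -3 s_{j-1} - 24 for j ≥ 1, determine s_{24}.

1129718145918

The fixed point is -24/(1 + 3) = -6, so s_j + 6 = -3(s_{j-1} + 6).
Hence s_j = 4·(-3)^j - 6.
s_{24} = 4·(-3)^{24} - 6 = 4·282429536481 - 6 = 1129718145918.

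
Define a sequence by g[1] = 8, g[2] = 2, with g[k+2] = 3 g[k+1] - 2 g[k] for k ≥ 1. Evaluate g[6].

-178

g[3] = 3·2 - 2·8 = -10
g[4] = 3·(-10) - 2·2 = -34
g[5] = 3·(-34) - 2·(-10) = -82
g[6] = 3·(-82) - 2·(-34) = -178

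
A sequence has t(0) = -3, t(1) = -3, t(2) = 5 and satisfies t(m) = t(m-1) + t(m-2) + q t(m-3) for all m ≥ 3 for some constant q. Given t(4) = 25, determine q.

-3

t(3) = 2 - 3q
t(4) = 7 - 6q
So 7 - 6q = 25, giving q = -3.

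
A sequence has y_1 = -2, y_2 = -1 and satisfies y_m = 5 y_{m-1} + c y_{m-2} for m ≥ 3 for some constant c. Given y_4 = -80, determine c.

y_3 = -5 - 2c
y_4 = -25 - 11c
So -25 - 11c = -80, giving c = 5.

5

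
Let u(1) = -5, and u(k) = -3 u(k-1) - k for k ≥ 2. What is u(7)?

-3328

u(2) = -3(-5) - 2 = 13
u(3) = -3(13) - 3 = -42
u(4) = -3(-42) - 4 = 122
u(5) = -3(122) - 5 = -371
u(6) = -3(-371) - 6 = 1107
u(7) = -3(1107) - 7 = -3328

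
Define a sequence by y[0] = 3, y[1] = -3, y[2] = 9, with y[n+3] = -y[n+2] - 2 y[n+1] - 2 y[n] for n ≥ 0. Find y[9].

y[3] = -9 - 2*(-3) - 2*3 = -9
y[4] = -(-9) - 2*9 - 2*(-3) = -3
y[5] = -(-3) - 2*(-9) - 2*9 = 3
y[6] = -3 - 2*(-3) - 2*(-9) = 21
y[7] = -21 - 2*3 - 2*(-3) = -21
y[8] = -(-21) - 2*21 - 2*3 = -27
y[9] = -(-27) - 2*(-21) - 2*21 = 27

27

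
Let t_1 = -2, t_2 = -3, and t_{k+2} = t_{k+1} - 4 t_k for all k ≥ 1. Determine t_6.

-71

t_3 = (-3) - 4(-2) = 5
t_4 = 5 - 4(-3) = 17
t_5 = 17 - 4(5) = -3
t_6 = (-3) - 4(17) = -71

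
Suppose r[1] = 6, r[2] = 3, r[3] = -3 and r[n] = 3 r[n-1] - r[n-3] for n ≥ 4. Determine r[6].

-141

r[4] = 3·(-3) - 6 = -15
r[5] = 3·(-15) - 3 = -48
r[6] = 3·(-48) - (-3) = -141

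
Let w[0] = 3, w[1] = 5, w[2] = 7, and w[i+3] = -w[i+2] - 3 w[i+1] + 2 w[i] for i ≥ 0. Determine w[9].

-520

w[3] = -7 - 3·5 + 2·3 = -16
w[4] = -(-16) - 3·7 + 2·5 = 5
w[5] = -5 - 3·(-16) + 2·7 = 57
w[6] = -57 - 3·5 + 2·(-16) = -104
w[7] = -(-104) - 3·57 + 2·5 = -57
w[8] = -(-57) - 3·(-104) + 2·57 = 483
w[9] = -483 - 3·(-57) + 2·(-104) = -520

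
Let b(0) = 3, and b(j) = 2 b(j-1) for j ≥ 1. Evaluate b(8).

b(1) = 2(3) = 6
b(2) = 2(6) = 12
b(3) = 2(12) = 24
b(4) = 2(24) = 48
b(5) = 2(48) = 96
b(6) = 2(96) = 192
b(7) = 2(192) = 384
b(8) = 2(384) = 768

768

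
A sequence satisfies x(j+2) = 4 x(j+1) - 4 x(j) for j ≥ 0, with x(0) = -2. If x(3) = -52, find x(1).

-7

Let x(1) = w.
x(2) = 8 + 4w
x(3) = 32 + 12w
So 32 + 12w = -52, giving w = -7.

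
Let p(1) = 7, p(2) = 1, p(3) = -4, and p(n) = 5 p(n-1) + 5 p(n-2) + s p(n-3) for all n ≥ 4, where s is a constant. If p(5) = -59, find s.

1

p(4) = -15 + 7s
p(5) = -95 + 36s
So -95 + 36s = -59, giving s = 1.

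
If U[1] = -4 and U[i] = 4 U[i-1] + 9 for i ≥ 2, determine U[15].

The fixed point is 9/(1 - 4) = -3, so U[i] + 3 = 4(U[i-1] + 3).
Hence U[i] = -1·4^{i-1} - 3.
U[15] = -1·4^{14} - 3 = -1·268435456 - 3 = -268435459.

-268435459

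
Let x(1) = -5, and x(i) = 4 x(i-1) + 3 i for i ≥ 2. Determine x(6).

-2738

x(2) = 4·(-5) + 6 = -14
x(3) = 4·(-14) + 9 = -47
x(4) = 4·(-47) + 12 = -176
x(5) = 4·(-176) + 15 = -689
x(6) = 4·(-689) + 18 = -2738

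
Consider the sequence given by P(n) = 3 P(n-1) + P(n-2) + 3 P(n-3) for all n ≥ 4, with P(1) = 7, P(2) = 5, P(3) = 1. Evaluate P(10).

P(4) = 3*1 + 5 + 3*7 = 29
P(5) = 3*29 + 1 + 3*5 = 103
P(6) = 3*103 + 29 + 3*1 = 341
P(7) = 3*341 + 103 + 3*29 = 1213
P(8) = 3*1213 + 341 + 3*103 = 4289
P(9) = 3*4289 + 1213 + 3*341 = 15103
P(10) = 3*15103 + 4289 + 3*1213 = 53237

53237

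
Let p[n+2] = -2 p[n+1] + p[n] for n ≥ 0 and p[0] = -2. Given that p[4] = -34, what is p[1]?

Let p[1] = z.
p[2] = -2 - 2z
p[3] = 4 + 5z
p[4] = -10 - 12z
So -10 - 12z = -34, giving z = 2.

2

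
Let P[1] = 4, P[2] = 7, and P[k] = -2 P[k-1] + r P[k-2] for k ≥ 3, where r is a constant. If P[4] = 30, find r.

P[3] = -14 + 4r
P[4] = 28 - r
So 28 - r = 30, giving r = -2.

-2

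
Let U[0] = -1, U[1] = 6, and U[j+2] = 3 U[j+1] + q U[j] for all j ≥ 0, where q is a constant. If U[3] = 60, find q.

U[2] = 18 - q
U[3] = 54 + 3q
So 54 + 3q = 60, giving q = 2.

2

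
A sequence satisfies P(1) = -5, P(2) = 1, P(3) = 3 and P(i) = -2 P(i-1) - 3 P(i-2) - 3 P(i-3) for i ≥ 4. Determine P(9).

P(4) = -2(3) - 3(1) - 3(-5) = 6
P(5) = -2(6) - 3(3) - 3(1) = -24
P(6) = -2(-24) - 3(6) - 3(3) = 21
P(7) = -2(21) - 3(-24) - 3(6) = 12
P(8) = -2(12) - 3(21) - 3(-24) = -15
P(9) = -2(-15) - 3(12) - 3(21) = -69

-69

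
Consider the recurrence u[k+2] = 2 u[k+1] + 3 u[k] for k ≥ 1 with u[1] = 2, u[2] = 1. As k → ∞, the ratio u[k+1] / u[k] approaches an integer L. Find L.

3

The characteristic equation is r^2 - 2r - 3 = 0, which factors as (r - 3)(r + 1) = 0.
So the roots are 3 and -1. Since |3| > |-1| and the coefficient of 3^k is non-zero, the ratio tends to 3.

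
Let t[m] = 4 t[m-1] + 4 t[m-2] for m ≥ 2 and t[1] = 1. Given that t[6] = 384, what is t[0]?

Let t[0] = v.
t[2] = 4 + 4v
t[3] = 20 + 16v
t[4] = 96 + 80v
t[5] = 464 + 384v
t[6] = 2240 + 1856v
So 2240 + 1856v = 384, giving v = -1.

-1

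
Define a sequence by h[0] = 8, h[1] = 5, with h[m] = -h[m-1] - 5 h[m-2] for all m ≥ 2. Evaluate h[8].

h[2] = -5 - 5·8 = -45
h[3] = -(-45) - 5·5 = 20
h[4] = -20 - 5·(-45) = 205
h[5] = -205 - 5·20 = -305
h[6] = -(-305) - 5·205 = -720
h[7] = -(-720) - 5·(-305) = 2245
h[8] = -2245 - 5·(-720) = 1355

1355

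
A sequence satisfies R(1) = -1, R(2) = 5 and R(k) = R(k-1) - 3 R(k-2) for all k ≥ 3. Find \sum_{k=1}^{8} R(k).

R(3) = 5 - 3*(-1) = 8
R(4) = 8 - 3*5 = -7
R(5) = (-7) - 3*8 = -31
R(6) = (-31) - 3*(-7) = -10
R(7) = (-10) - 3*(-31) = 83
R(8) = 83 - 3*(-10) = 113
Sum = (-1) + 5 + 8 + (-7) + (-31) + (-10) + 83 + 113 = 160

160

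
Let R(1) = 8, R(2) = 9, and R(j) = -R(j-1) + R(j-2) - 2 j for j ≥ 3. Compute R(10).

R(3) = -9 + 8 - 6 = -7
R(4) = -(-7) + 9 - 8 = 8
R(5) = -8 + (-7) - 10 = -25
R(6) = -(-25) + 8 - 12 = 21
R(7) = -21 + (-25) - 14 = -60
R(8) = -(-60) + 21 - 16 = 65
R(9) = -65 + (-60) - 18 = -143
R(10) = -(-143) + 65 - 20 = 188

188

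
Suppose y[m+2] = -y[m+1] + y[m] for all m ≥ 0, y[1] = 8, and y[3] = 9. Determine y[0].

Let y[0] = v.
y[2] = -8 + v
y[3] = 16 - v
So 16 - v = 9, giving v = 7.

7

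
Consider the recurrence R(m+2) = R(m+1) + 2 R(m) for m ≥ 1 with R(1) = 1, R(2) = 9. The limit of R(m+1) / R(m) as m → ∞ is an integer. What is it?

2

The characteristic equation is r^2 - r - 2 = 0, which factors as (r - 2)(r + 1) = 0.
So the roots are 2 and -1. Since |2| > |-1| and the coefficient of 2^m is non-zero, the ratio tends to 2.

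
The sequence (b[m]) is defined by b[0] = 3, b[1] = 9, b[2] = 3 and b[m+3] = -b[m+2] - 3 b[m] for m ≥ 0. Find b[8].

-33

b[3] = -3 - 3(3) = -12
b[4] = -(-12) - 3(9) = -15
b[5] = -(-15) - 3(3) = 6
b[6] = -6 - 3(-12) = 30
b[7] = -30 - 3(-15) = 15
b[8] = -15 - 3(6) = -33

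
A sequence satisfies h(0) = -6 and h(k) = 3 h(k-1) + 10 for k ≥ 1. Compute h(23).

The fixed point is 10/(1 - 3) = -5, so h(k) + 5 = 3(h(k-1) + 5).
Hence h(k) = -1·3^k - 5.
h(23) = -1·3^{23} - 5 = -1·94143178827 - 5 = -94143178832.

-94143178832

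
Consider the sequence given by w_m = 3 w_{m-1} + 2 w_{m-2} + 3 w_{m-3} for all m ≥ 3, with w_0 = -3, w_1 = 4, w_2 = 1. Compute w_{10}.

49138

w_3 = 3·1 + 2·4 + 3·(-3) = 2
w_4 = 3·2 + 2·1 + 3·4 = 20
w_5 = 3·20 + 2·2 + 3·1 = 67
w_6 = 3·67 + 2·20 + 3·2 = 247
w_7 = 3·247 + 2·67 + 3·20 = 935
w_8 = 3·935 + 2·247 + 3·67 = 3500
w_9 = 3·3500 + 2·935 + 3·247 = 13111
w_{10} = 3·13111 + 2·3500 + 3·935 = 49138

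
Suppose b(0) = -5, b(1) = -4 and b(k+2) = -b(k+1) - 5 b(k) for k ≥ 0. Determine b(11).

-37899

b(2) = -(-4) - 5·(-5) = 29
b(3) = -29 - 5·(-4) = -9
b(4) = -(-9) - 5·29 = -136
b(5) = -(-136) - 5·(-9) = 181
b(6) = -181 - 5·(-136) = 499
b(7) = -499 - 5·181 = -1404
b(8) = -(-1404) - 5·499 = -1091
b(9) = -(-1091) - 5·(-1404) = 8111
b(10) = -8111 - 5·(-1091) = -2656
b(11) = -(-2656) - 5·8111 = -37899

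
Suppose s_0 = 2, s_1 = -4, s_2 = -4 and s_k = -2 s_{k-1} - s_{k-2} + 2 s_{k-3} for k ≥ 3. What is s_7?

s_3 = -2*(-4) - (-4) + 2*2 = 16
s_4 = -2*16 - (-4) + 2*(-4) = -36
s_5 = -2*(-36) - 16 + 2*(-4) = 48
s_6 = -2*48 - (-36) + 2*16 = -28
s_7 = -2*(-28) - 48 + 2*(-36) = -64

-64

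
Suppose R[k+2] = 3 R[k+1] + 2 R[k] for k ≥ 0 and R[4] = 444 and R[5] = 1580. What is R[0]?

Rearranging, R[k-2] = (R[k] - 3 R[k-1]) / 2.
R[3] = (1580 - 3·444) / 2 = 248/2 = 124
R[2] = (444 - 3·124) / 2 = 72/2 = 36
R[1] = (124 - 3·36) / 2 = 16/2 = 8
R[0] = (36 - 3·8) / 2 = 12/2 = 6

6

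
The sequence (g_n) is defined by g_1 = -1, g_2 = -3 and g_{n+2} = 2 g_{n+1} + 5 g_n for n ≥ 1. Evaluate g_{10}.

-62803

g_3 = 2*(-3) + 5*(-1) = -11
g_4 = 2*(-11) + 5*(-3) = -37
g_5 = 2*(-37) + 5*(-11) = -129
g_6 = 2*(-129) + 5*(-37) = -443
g_7 = 2*(-443) + 5*(-129) = -1531
g_8 = 2*(-1531) + 5*(-443) = -5277
g_9 = 2*(-5277) + 5*(-1531) = -18209
g_{10} = 2*(-18209) + 5*(-5277) = -62803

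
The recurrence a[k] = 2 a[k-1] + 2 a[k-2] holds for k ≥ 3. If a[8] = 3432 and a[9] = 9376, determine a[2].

9

Rearranging, a[k-2] = (a[k] - 2 a[k-1]) / 2.
a[7] = (9376 - 2·3432) / 2 = 2512/2 = 1256
a[6] = (3432 - 2·1256) / 2 = 920/2 = 460
a[5] = (1256 - 2·460) / 2 = 336/2 = 168
a[4] = (460 - 2·168) / 2 = 124/2 = 62
a[3] = (168 - 2·62) / 2 = 44/2 = 22
a[2] = (62 - 2·22) / 2 = 18/2 = 9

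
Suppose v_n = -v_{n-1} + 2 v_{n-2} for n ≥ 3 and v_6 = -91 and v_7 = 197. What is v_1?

8

Rearranging, v_{n-2} = (v_n + v_{n-1}) / 2.
v_5 = (197 + (-91)) / 2 = 106/2 = 53
v_4 = (-91 + 53) / 2 = -38/2 = -19
v_3 = (53 + (-19)) / 2 = 34/2 = 17
v_2 = (-19 + 17) / 2 = -2/2 = -1
v_1 = (17 + (-1)) / 2 = 16/2 = 8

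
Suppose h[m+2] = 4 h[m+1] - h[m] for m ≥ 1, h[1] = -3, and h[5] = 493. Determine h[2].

8

Let h[2] = y.
h[3] = 3 + 4y
h[4] = 12 + 15y
h[5] = 45 + 56y
So 45 + 56y = 493, giving y = 8.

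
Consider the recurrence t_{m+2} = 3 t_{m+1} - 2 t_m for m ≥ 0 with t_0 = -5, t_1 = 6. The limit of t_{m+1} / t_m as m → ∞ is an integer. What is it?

2

The characteristic equation is r^2 - 3r + 2 = 0, which factors as (r - 2)(r - 1) = 0.
So the roots are 2 and 1. Since |2| > |1| and the coefficient of 2^m is non-zero, the ratio tends to 2.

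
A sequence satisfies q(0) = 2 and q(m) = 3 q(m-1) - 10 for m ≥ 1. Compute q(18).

-1162261462

The fixed point is -10/(1 - 3) = 5, so q(m) - 5 = 3(q(m-1) - 5).
Hence q(m) = -3·3^m + 5.
q(18) = -3·3^{18} + 5 = -3·387420489 + 5 = -1162261462.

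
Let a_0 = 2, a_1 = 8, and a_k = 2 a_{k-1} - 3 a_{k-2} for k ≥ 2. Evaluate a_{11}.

-1972

a_2 = 2(8) - 3(2) = 10
a_3 = 2(10) - 3(8) = -4
a_4 = 2(-4) - 3(10) = -38
a_5 = 2(-38) - 3(-4) = -64
a_6 = 2(-64) - 3(-38) = -14
a_7 = 2(-14) - 3(-64) = 164
a_8 = 2(164) - 3(-14) = 370
a_9 = 2(370) - 3(164) = 248
a_{10} = 2(248) - 3(370) = -614
a_{11} = 2(-614) - 3(248) = -1972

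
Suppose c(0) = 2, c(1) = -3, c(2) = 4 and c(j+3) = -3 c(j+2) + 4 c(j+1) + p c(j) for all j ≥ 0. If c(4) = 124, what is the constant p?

c(3) = -24 + 2p
c(4) = 88 - 9p
So 88 - 9p = 124, giving p = -4.

-4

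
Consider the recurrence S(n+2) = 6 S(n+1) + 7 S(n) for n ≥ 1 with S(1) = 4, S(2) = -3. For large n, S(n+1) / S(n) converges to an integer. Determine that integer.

The characteristic equation is r^2 - 6r - 7 = 0, which factors as (r - 7)(r + 1) = 0.
So the roots are 7 and -1. Since |7| > |-1| and the coefficient of 7^n is non-zero, the ratio tends to 7.

7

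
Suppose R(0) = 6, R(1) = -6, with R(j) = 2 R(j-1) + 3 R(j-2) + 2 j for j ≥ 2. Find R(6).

R(2) = 2·(-6) + 3·6 + 4 = 10
R(3) = 2·10 + 3·(-6) + 6 = 8
R(4) = 2·8 + 3·10 + 8 = 54
R(5) = 2·54 + 3·8 + 10 = 142
R(6) = 2·142 + 3·54 + 12 = 458

458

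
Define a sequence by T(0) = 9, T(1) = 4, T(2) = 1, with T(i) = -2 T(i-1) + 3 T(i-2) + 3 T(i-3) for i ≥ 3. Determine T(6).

T(3) = -2*1 + 3*4 + 3*9 = 37
T(4) = -2*37 + 3*1 + 3*4 = -59
T(5) = -2*(-59) + 3*37 + 3*1 = 232
T(6) = -2*232 + 3*(-59) + 3*37 = -530

-530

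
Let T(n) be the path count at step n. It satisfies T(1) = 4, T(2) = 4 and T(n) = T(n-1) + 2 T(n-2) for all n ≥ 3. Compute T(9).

T(3) = 4 + 2(4) = 12
T(4) = 12 + 2(4) = 20
T(5) = 20 + 2(12) = 44
T(6) = 44 + 2(20) = 84
T(7) = 84 + 2(44) = 172
T(8) = 172 + 2(84) = 340
T(9) = 340 + 2(172) = 684

684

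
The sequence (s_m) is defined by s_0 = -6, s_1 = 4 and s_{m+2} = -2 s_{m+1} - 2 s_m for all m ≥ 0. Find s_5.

-16

s_2 = -2·4 - 2·(-6) = 4
s_3 = -2·4 - 2·4 = -16
s_4 = -2·(-16) - 2·4 = 24
s_5 = -2·24 - 2·(-16) = -16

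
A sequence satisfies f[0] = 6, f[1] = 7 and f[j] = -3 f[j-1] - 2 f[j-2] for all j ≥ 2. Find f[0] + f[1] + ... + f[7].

f[2] = -3(7) - 2(6) = -33
f[3] = -3(-33) - 2(7) = 85
f[4] = -3(85) - 2(-33) = -189
f[5] = -3(-189) - 2(85) = 397
f[6] = -3(397) - 2(-189) = -813
f[7] = -3(-813) - 2(397) = 1645
Sum = 6 + 7 + (-33) + 85 + (-189) + 397 + (-813) + 1645 = 1105

1105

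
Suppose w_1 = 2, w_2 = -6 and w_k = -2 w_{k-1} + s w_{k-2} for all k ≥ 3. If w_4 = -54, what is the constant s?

3

w_3 = 12 + 2s
w_4 = -24 - 10s
So -24 - 10s = -54, giving s = 3.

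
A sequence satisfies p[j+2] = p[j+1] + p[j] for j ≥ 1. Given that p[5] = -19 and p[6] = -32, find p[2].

-7

Rearranging, p[j-2] = p[j] - p[j-1].
p[4] = -32 - (-19) = -13
p[3] = -19 - (-13) = -6
p[2] = -13 - (-6) = -7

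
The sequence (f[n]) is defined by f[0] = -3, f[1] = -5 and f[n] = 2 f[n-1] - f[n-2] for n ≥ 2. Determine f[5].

f[2] = 2·(-5) - (-3) = -7
f[3] = 2·(-7) - (-5) = -9
f[4] = 2·(-9) - (-7) = -11
f[5] = 2·(-11) - (-9) = -13

-13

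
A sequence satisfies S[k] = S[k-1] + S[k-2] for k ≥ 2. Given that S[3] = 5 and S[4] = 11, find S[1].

-1

Rearranging, S[k-2] = S[k] - S[k-1].
S[2] = 11 - 5 = 6
S[1] = 5 - 6 = -1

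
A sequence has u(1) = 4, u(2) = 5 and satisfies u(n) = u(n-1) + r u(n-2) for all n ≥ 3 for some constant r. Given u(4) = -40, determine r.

-5

u(3) = 5 + 4r
u(4) = 5 + 9r
So 5 + 9r = -40, giving r = -5.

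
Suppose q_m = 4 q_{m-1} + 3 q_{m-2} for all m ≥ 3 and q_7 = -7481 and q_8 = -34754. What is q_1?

Rearranging, q_{m-2} = (q_m - 4 q_{m-1}) / 3.
q_6 = (-34754 - 4*(-7481)) / 3 = -4830/3 = -1610
q_5 = (-7481 - 4*(-1610)) / 3 = -1041/3 = -347
q_4 = (-1610 - 4*(-347)) / 3 = -222/3 = -74
q_3 = (-347 - 4*(-74)) / 3 = -51/3 = -17
q_2 = (-74 - 4*(-17)) / 3 = -6/3 = -2
q_1 = (-17 - 4*(-2)) / 3 = -9/3 = -3

-3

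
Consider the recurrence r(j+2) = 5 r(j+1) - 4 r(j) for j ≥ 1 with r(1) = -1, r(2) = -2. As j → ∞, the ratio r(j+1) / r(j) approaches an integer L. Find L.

The characteristic equation is r^2 - 5r + 4 = 0, which factors as (r - 4)(r - 1) = 0.
So the roots are 4 and 1. Since |4| > |1| and the coefficient of 4^j is non-zero, the ratio tends to 4.

4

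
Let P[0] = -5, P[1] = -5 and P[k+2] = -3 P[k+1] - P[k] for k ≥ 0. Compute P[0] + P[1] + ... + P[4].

P[2] = -3(-5) - (-5) = 20
P[3] = -3(20) - (-5) = -55
P[4] = -3(-55) - 20 = 145
Sum = (-5) + (-5) + 20 + (-55) + 145 = 100

100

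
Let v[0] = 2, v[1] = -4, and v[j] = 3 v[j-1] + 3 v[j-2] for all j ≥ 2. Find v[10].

-323676

v[2] = 3·(-4) + 3·2 = -6
v[3] = 3·(-6) + 3·(-4) = -30
v[4] = 3·(-30) + 3·(-6) = -108
v[5] = 3·(-108) + 3·(-30) = -414
v[6] = 3·(-414) + 3·(-108) = -1566
v[7] = 3·(-1566) + 3·(-414) = -5940
v[8] = 3·(-5940) + 3·(-1566) = -22518
v[9] = 3·(-22518) + 3·(-5940) = -85374
v[10] = 3·(-85374) + 3·(-22518) = -323676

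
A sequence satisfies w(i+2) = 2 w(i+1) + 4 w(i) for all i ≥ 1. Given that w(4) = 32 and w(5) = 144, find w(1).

Rearranging, w(i-2) = (w(i) - 2 w(i-1)) / 4.
w(3) = (144 - 2·32) / 4 = 80/4 = 20
w(2) = (32 - 2·20) / 4 = -8/4 = -2
w(1) = (20 - 2·(-2)) / 4 = 24/4 = 6

6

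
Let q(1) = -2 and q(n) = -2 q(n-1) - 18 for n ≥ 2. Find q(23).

16777210

The fixed point is -18/(1 + 2) = -6, so q(n) + 6 = -2(q(n-1) + 6).
Hence q(n) = 4·(-2)^{n-1} - 6.
q(23) = 4·(-2)^{22} - 6 = 4·4194304 - 6 = 16777210.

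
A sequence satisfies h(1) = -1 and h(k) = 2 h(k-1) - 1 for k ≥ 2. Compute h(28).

The fixed point is -1/(1 - 2) = 1, so h(k) - 1 = 2(h(k-1) - 1).
Hence h(k) = -2·2^{k-1} + 1.
h(28) = -2·2^{27} + 1 = -2·134217728 + 1 = -268435455.

-268435455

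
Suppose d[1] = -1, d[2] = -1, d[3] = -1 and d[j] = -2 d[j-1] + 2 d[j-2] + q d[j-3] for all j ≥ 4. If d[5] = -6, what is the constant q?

d[4] = -q
d[5] = -2 + q
So -2 + q = -6, giving q = -4.

-4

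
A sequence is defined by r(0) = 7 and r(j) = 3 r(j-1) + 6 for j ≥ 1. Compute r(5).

r(1) = 3·7 + 6 = 27
r(2) = 3·27 + 6 = 87
r(3) = 3·87 + 6 = 267
r(4) = 3·267 + 6 = 807
r(5) = 3·807 + 6 = 2427

2427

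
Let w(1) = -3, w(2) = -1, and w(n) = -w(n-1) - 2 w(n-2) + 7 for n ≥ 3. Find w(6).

33

w(3) = -(-1) - 2*(-3) + 7 = 14
w(4) = -14 - 2*(-1) + 7 = -5
w(5) = -(-5) - 2*14 + 7 = -16
w(6) = -(-16) - 2*(-5) + 7 = 33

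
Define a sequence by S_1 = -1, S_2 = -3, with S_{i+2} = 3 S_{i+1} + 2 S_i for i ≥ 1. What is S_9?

S_3 = 3(-3) + 2(-1) = -11
S_4 = 3(-11) + 2(-3) = -39
S_5 = 3(-39) + 2(-11) = -139
S_6 = 3(-139) + 2(-39) = -495
S_7 = 3(-495) + 2(-139) = -1763
S_8 = 3(-1763) + 2(-495) = -6279
S_9 = 3(-6279) + 2(-1763) = -22363

-22363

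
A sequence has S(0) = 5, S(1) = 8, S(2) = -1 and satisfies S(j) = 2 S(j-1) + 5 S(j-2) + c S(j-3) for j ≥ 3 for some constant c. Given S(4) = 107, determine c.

2

S(3) = 38 + 5c
S(4) = 71 + 18c
So 71 + 18c = 107, giving c = 2.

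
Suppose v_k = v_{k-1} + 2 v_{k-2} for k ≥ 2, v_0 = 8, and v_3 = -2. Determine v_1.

-6

Let v_1 = y.
v_2 = 16 + y
v_3 = 16 + 3y
So 16 + 3y = -2, giving y = -6.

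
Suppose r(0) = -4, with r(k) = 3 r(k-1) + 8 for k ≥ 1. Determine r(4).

r(1) = 3(-4) + 8 = -4
r(2) = 3(-4) + 8 = -4
r(3) = 3(-4) + 8 = -4
r(4) = 3(-4) + 8 = -4

-4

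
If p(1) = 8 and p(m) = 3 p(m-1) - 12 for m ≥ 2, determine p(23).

The fixed point is -12/(1 - 3) = 6, so p(m) - 6 = 3(p(m-1) - 6).
Hence p(m) = 2·3^{m-1} + 6.
p(23) = 2·3^{22} + 6 = 2·31381059609 + 6 = 62762119224.

62762119224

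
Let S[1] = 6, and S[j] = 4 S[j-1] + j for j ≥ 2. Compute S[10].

S[2] = 4*6 + 2 = 26
S[3] = 4*26 + 3 = 107
S[4] = 4*107 + 4 = 432
S[5] = 4*432 + 5 = 1733
S[6] = 4*1733 + 6 = 6938
S[7] = 4*6938 + 7 = 27759
S[8] = 4*27759 + 8 = 111044
S[9] = 4*111044 + 9 = 444185
S[10] = 4*444185 + 10 = 1776750

1776750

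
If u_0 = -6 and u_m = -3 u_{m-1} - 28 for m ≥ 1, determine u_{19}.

-1162261474

The fixed point is -28/(1 + 3) = -7, so u_m + 7 = -3(u_{m-1} + 7).
Hence u_m = 1·(-3)^m - 7.
u_{19} = 1·(-3)^{19} - 7 = 1·-1162261467 - 7 = -1162261474.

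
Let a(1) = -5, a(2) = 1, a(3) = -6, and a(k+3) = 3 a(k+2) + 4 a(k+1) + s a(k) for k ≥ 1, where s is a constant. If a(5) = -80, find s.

1

a(4) = -14 - 5s
a(5) = -66 - 14s
So -66 - 14s = -80, giving s = 1.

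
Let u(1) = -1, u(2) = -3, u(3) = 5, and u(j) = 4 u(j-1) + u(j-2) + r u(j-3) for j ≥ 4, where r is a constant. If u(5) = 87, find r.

u(4) = 17 - r
u(5) = 73 - 7r
So 73 - 7r = 87, giving r = -2.

-2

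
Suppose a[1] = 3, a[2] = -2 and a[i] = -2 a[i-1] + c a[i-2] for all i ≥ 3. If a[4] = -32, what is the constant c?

3

a[3] = 4 + 3c
a[4] = -8 - 8c
So -8 - 8c = -32, giving c = 3.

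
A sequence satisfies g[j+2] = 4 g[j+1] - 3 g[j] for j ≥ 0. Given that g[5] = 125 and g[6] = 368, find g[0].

4

Rearranging, g[j-2] = (g[j] - 4 g[j-1]) / -3.
g[4] = (368 - 4*125) / -3 = -132/-3 = 44
g[3] = (125 - 4*44) / -3 = -51/-3 = 17
g[2] = (44 - 4*17) / -3 = -24/-3 = 8
g[1] = (17 - 4*8) / -3 = -15/-3 = 5
g[0] = (8 - 4*5) / -3 = -12/-3 = 4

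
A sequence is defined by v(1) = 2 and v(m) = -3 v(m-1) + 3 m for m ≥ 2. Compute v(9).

4518

v(2) = -3·2 + 6 = 0
v(3) = -3·0 + 9 = 9
v(4) = -3·9 + 12 = -15
v(5) = -3·(-15) + 15 = 60
v(6) = -3·60 + 18 = -162
v(7) = -3·(-162) + 21 = 507
v(8) = -3·507 + 24 = -1497
v(9) = -3·(-1497) + 27 = 4518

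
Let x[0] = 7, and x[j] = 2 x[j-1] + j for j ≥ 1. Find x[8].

x[1] = 2*7 + 1 = 15
x[2] = 2*15 + 2 = 32
x[3] = 2*32 + 3 = 67
x[4] = 2*67 + 4 = 138
x[5] = 2*138 + 5 = 281
x[6] = 2*281 + 6 = 568
x[7] = 2*568 + 7 = 1143
x[8] = 2*1143 + 8 = 2294

2294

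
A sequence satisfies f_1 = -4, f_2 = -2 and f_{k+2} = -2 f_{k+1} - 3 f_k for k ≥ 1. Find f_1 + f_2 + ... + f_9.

f_3 = -2(-2) - 3(-4) = 16
f_4 = -2(16) - 3(-2) = -26
f_5 = -2(-26) - 3(16) = 4
f_6 = -2(4) - 3(-26) = 70
f_7 = -2(70) - 3(4) = -152
f_8 = -2(-152) - 3(70) = 94
f_9 = -2(94) - 3(-152) = 268
Sum = (-4) + (-2) + 16 + (-26) + 4 + 70 + (-152) + 94 + 268 = 268

268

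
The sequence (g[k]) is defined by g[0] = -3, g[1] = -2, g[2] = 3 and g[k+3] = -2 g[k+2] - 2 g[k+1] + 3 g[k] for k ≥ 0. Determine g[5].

11

g[3] = -2*3 - 2*(-2) + 3*(-3) = -11
g[4] = -2*(-11) - 2*3 + 3*(-2) = 10
g[5] = -2*10 - 2*(-11) + 3*3 = 11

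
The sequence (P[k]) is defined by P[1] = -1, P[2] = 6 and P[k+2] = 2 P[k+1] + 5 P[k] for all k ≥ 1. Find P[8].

5424

P[3] = 2·6 + 5·(-1) = 7
P[4] = 2·7 + 5·6 = 44
P[5] = 2·44 + 5·7 = 123
P[6] = 2·123 + 5·44 = 466
P[7] = 2·466 + 5·123 = 1547
P[8] = 2·1547 + 5·466 = 5424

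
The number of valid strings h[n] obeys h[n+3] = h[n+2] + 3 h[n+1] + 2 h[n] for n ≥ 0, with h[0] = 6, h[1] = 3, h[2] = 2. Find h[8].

1646

h[3] = 2 + 3(3) + 2(6) = 23
h[4] = 23 + 3(2) + 2(3) = 35
h[5] = 35 + 3(23) + 2(2) = 108
h[6] = 108 + 3(35) + 2(23) = 259
h[7] = 259 + 3(108) + 2(35) = 653
h[8] = 653 + 3(259) + 2(108) = 1646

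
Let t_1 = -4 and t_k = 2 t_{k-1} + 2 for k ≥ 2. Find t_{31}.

-2147483650

The fixed point is 2/(1 - 2) = -2, so t_k + 2 = 2(t_{k-1} + 2).
Hence t_k = -2·2^{k-1} - 2.
t_{31} = -2·2^{30} - 2 = -2·1073741824 - 2 = -2147483650.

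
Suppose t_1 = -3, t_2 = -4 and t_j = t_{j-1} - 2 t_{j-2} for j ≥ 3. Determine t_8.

t_3 = (-4) - 2*(-3) = 2
t_4 = 2 - 2*(-4) = 10
t_5 = 10 - 2*2 = 6
t_6 = 6 - 2*10 = -14
t_7 = (-14) - 2*6 = -26
t_8 = (-26) - 2*(-14) = 2

2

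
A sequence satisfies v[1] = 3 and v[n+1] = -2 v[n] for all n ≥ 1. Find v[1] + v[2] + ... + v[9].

513

v[2] = -2*3 = -6
v[3] = -2*(-6) = 12
v[4] = -2*12 = -24
v[5] = -2*(-24) = 48
v[6] = -2*48 = -96
v[7] = -2*(-96) = 192
v[8] = -2*192 = -384
v[9] = -2*(-384) = 768
Sum = 3 + (-6) + 12 + (-24) + 48 + (-96) + 192 + (-384) + 768 = 513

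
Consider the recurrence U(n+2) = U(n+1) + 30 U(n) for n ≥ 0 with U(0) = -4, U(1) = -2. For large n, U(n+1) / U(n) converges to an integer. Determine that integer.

The characteristic equation is r^2 - r - 30 = 0, which factors as (r - 6)(r + 5) = 0.
So the roots are 6 and -5. Since |6| > |-5| and the coefficient of 6^n is non-zero, the ratio tends to 6.

6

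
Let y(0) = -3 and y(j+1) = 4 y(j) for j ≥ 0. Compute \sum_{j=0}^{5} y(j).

-4095

y(1) = 4(-3) = -12
y(2) = 4(-12) = -48
y(3) = 4(-48) = -192
y(4) = 4(-192) = -768
y(5) = 4(-768) = -3072
Sum = (-3) + (-12) + (-48) + (-192) + (-768) + (-3072) = -4095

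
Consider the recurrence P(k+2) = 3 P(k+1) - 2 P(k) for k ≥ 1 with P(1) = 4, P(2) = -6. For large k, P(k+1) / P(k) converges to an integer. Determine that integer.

The characteristic equation is r^2 - 3r + 2 = 0, which factors as (r - 2)(r - 1) = 0.
So the roots are 2 and 1. Since |2| > |1| and the coefficient of 2^k is non-zero, the ratio tends to 2.

2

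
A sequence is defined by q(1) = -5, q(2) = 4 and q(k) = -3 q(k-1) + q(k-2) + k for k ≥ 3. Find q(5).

-159

q(3) = -3*4 + (-5) + 3 = -14
q(4) = -3*(-14) + 4 + 4 = 50
q(5) = -3*50 + (-14) + 5 = -159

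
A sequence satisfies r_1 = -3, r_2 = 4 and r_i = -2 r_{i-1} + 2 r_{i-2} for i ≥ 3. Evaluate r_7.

-744

r_3 = -2*4 + 2*(-3) = -14
r_4 = -2*(-14) + 2*4 = 36
r_5 = -2*36 + 2*(-14) = -100
r_6 = -2*(-100) + 2*36 = 272
r_7 = -2*272 + 2*(-100) = -744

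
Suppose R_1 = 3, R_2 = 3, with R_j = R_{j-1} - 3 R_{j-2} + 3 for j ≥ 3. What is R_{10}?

63

R_3 = 3 - 3·3 + 3 = -3
R_4 = (-3) - 3·3 + 3 = -9
R_5 = (-9) - 3·(-3) + 3 = 3
R_6 = 3 - 3·(-9) + 3 = 33
R_7 = 33 - 3·3 + 3 = 27
R_8 = 27 - 3·33 + 3 = -69
R_9 = (-69) - 3·27 + 3 = -147
R_{10} = (-147) - 3·(-69) + 3 = 63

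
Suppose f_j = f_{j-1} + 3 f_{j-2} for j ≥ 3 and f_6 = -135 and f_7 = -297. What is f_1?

Rearranging, f_{j-2} = (f_j - f_{j-1}) / 3.
f_5 = (-297 - (-135)) / 3 = -162/3 = -54
f_4 = (-135 - (-54)) / 3 = -81/3 = -27
f_3 = (-54 - (-27)) / 3 = -27/3 = -9
f_2 = (-27 - (-9)) / 3 = -18/3 = -6
f_1 = (-9 - (-6)) / 3 = -3/3 = -1

-1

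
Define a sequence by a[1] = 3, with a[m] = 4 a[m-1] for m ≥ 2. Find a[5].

768

a[2] = 4(3) = 12
a[3] = 4(12) = 48
a[4] = 4(48) = 192
a[5] = 4(192) = 768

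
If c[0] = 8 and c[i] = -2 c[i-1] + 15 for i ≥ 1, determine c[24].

The fixed point is 15/(1 + 2) = 5, so c[i] - 5 = -2(c[i-1] - 5).
Hence c[i] = 3·(-2)^i + 5.
c[24] = 3·(-2)^{24} + 5 = 3·16777216 + 5 = 50331653.

50331653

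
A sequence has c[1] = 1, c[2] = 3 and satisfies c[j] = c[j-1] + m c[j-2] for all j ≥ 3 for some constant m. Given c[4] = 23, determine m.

c[3] = 3 + m
c[4] = 3 + 4m
So 3 + 4m = 23, giving m = 5.

5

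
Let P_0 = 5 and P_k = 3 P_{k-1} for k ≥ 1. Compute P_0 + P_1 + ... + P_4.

P_1 = 3*5 = 15
P_2 = 3*15 = 45
P_3 = 3*45 = 135
P_4 = 3*135 = 405
Sum = 5 + 15 + 45 + 135 + 405 = 605

605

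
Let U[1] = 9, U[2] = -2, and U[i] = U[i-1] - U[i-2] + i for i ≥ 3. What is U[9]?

-2

U[3] = (-2) - 9 + 3 = -8
U[4] = (-8) - (-2) + 4 = -2
U[5] = (-2) - (-8) + 5 = 11
U[6] = 11 - (-2) + 6 = 19
U[7] = 19 - 11 + 7 = 15
U[8] = 15 - 19 + 8 = 4
U[9] = 4 - 15 + 9 = -2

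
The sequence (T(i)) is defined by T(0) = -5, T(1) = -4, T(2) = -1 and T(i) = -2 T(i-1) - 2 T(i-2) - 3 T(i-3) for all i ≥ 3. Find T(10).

T(3) = -2·(-1) - 2·(-4) - 3·(-5) = 25
T(4) = -2·25 - 2·(-1) - 3·(-4) = -36
T(5) = -2·(-36) - 2·25 - 3·(-1) = 25
T(6) = -2·25 - 2·(-36) - 3·25 = -53
T(7) = -2·(-53) - 2·25 - 3·(-36) = 164
T(8) = -2·164 - 2·(-53) - 3·25 = -297
T(9) = -2·(-297) - 2·164 - 3·(-53) = 425
T(10) = -2·425 - 2·(-297) - 3·164 = -748

-748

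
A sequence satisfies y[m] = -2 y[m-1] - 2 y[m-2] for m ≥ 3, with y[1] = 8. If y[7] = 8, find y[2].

-7

Let y[2] = x.
y[3] = -16 - 2x
y[4] = 32 + 2x
y[5] = -32
y[6] = -4x
y[7] = 64 + 8x
So 64 + 8x = 8, giving x = -7.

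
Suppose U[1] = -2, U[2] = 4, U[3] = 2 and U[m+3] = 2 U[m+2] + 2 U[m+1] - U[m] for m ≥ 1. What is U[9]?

1426

U[4] = 2(2) + 2(4) - (-2) = 14
U[5] = 2(14) + 2(2) - 4 = 28
U[6] = 2(28) + 2(14) - 2 = 82
U[7] = 2(82) + 2(28) - 14 = 206
U[8] = 2(206) + 2(82) - 28 = 548
U[9] = 2(548) + 2(206) - 82 = 1426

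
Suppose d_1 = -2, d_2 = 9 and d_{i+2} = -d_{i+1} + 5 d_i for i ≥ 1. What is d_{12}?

d_3 = -9 + 5*(-2) = -19
d_4 = -(-19) + 5*9 = 64
d_5 = -64 + 5*(-19) = -159
d_6 = -(-159) + 5*64 = 479
d_7 = -479 + 5*(-159) = -1274
d_8 = -(-1274) + 5*479 = 3669
d_9 = -3669 + 5*(-1274) = -10039
d_{10} = -(-10039) + 5*3669 = 28384
d_{11} = -28384 + 5*(-10039) = -78579
d_{12} = -(-78579) + 5*28384 = 220499

220499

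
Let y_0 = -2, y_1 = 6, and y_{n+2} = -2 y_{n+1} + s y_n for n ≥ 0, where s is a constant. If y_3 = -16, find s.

-4

y_2 = -12 - 2s
y_3 = 24 + 10s
So 24 + 10s = -16, giving s = -4.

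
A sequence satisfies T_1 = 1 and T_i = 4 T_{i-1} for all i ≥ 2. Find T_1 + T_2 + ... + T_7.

5461

T_2 = 4·1 = 4
T_3 = 4·4 = 16
T_4 = 4·16 = 64
T_5 = 4·64 = 256
T_6 = 4·256 = 1024
T_7 = 4·1024 = 4096
Sum = 1 + 4 + 16 + 64 + 256 + 1024 + 4096 = 5461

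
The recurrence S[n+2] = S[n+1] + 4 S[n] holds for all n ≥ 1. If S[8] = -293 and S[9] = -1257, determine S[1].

-6

Rearranging, S[n-2] = (S[n] - S[n-1]) / 4.
S[7] = (-1257 - (-293)) / 4 = -964/4 = -241
S[6] = (-293 - (-241)) / 4 = -52/4 = -13
S[5] = (-241 - (-13)) / 4 = -228/4 = -57
S[4] = (-13 - (-57)) / 4 = 44/4 = 11
S[3] = (-57 - 11) / 4 = -68/4 = -17
S[2] = (11 - (-17)) / 4 = 28/4 = 7
S[1] = (-17 - 7) / 4 = -24/4 = -6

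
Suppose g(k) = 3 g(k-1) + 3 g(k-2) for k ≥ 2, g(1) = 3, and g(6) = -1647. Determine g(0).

-7

Let g(0) = w.
g(2) = 9 + 3w
g(3) = 36 + 9w
g(4) = 135 + 36w
g(5) = 513 + 135w
g(6) = 1944 + 513w
So 1944 + 513w = -1647, giving w = -7.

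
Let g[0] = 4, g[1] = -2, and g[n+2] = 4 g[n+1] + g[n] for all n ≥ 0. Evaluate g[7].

-5778

g[2] = 4*(-2) + 4 = -4
g[3] = 4*(-4) + (-2) = -18
g[4] = 4*(-18) + (-4) = -76
g[5] = 4*(-76) + (-18) = -322
g[6] = 4*(-322) + (-76) = -1364
g[7] = 4*(-1364) + (-322) = -5778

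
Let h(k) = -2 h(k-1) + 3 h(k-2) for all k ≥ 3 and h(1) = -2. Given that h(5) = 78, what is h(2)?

Let h(2) = v.
h(3) = -6 - 2v
h(4) = 12 + 7v
h(5) = -42 - 20v
So -42 - 20v = 78, giving v = -6.

-6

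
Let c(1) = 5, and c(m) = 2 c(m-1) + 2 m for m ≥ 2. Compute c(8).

1388

c(2) = 2(5) + 4 = 14
c(3) = 2(14) + 6 = 34
c(4) = 2(34) + 8 = 76
c(5) = 2(76) + 10 = 162
c(6) = 2(162) + 12 = 336
c(7) = 2(336) + 14 = 686
c(8) = 2(686) + 16 = 1388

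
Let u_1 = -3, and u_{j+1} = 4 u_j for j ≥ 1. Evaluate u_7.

u_2 = 4*(-3) = -12
u_3 = 4*(-12) = -48
u_4 = 4*(-48) = -192
u_5 = 4*(-192) = -768
u_6 = 4*(-768) = -3072
u_7 = 4*(-3072) = -12288

-12288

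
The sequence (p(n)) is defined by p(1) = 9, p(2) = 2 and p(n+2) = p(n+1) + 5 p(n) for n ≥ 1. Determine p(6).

577

p(3) = 2 + 5(9) = 47
p(4) = 47 + 5(2) = 57
p(5) = 57 + 5(47) = 292
p(6) = 292 + 5(57) = 577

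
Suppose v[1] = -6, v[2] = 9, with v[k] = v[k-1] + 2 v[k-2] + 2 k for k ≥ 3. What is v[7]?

v[3] = 9 + 2(-6) + 6 = 3
v[4] = 3 + 2(9) + 8 = 29
v[5] = 29 + 2(3) + 10 = 45
v[6] = 45 + 2(29) + 12 = 115
v[7] = 115 + 2(45) + 14 = 219

219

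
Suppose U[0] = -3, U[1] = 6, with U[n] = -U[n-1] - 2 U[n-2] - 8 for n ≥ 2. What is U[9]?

U[2] = -6 - 2(-3) - 8 = -8
U[3] = -(-8) - 2(6) - 8 = -12
U[4] = -(-12) - 2(-8) - 8 = 20
U[5] = -20 - 2(-12) - 8 = -4
U[6] = -(-4) - 2(20) - 8 = -44
U[7] = -(-44) - 2(-4) - 8 = 44
U[8] = -44 - 2(-44) - 8 = 36
U[9] = -36 - 2(44) - 8 = -132

-132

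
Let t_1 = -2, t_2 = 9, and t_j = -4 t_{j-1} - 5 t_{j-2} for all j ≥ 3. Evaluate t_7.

t_3 = -4*9 - 5*(-2) = -26
t_4 = -4*(-26) - 5*9 = 59
t_5 = -4*59 - 5*(-26) = -106
t_6 = -4*(-106) - 5*59 = 129
t_7 = -4*129 - 5*(-106) = 14

14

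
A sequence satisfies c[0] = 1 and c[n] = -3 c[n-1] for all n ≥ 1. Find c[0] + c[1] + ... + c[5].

-182

c[1] = -3·1 = -3
c[2] = -3·(-3) = 9
c[3] = -3·9 = -27
c[4] = -3·(-27) = 81
c[5] = -3·81 = -243
Sum = 1 + (-3) + 9 + (-27) + 81 + (-243) = -182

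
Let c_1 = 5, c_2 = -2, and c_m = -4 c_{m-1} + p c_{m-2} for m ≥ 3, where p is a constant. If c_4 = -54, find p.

c_3 = 8 + 5p
c_4 = -32 - 22p
So -32 - 22p = -54, giving p = 1.

1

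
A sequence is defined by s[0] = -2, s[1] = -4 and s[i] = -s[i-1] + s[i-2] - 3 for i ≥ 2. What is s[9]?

s[2] = -(-4) + (-2) - 3 = -1
s[3] = -(-1) + (-4) - 3 = -6
s[4] = -(-6) + (-1) - 3 = 2
s[5] = -2 + (-6) - 3 = -11
s[6] = -(-11) + 2 - 3 = 10
s[7] = -10 + (-11) - 3 = -24
s[8] = -(-24) + 10 - 3 = 31
s[9] = -31 + (-24) - 3 = -58

-58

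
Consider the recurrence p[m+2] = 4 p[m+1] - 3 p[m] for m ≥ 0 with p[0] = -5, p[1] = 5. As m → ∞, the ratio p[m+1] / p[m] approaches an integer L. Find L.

The characteristic equation is r^2 - 4r + 3 = 0, which factors as (r - 3)(r - 1) = 0.
So the roots are 3 and 1. Since |3| > |1| and the coefficient of 3^m is non-zero, the ratio tends to 3.

3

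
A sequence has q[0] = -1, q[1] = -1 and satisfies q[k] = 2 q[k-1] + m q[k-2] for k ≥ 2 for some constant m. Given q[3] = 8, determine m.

q[2] = -2 - m
q[3] = -4 - 3m
So -4 - 3m = 8, giving m = -4.

-4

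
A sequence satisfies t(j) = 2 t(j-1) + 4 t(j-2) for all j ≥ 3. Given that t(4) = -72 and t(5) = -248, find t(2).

Rearranging, t(j-2) = (t(j) - 2 t(j-1)) / 4.
t(3) = (-248 - 2(-72)) / 4 = -104/4 = -26
t(2) = (-72 - 2(-26)) / 4 = -20/4 = -5

-5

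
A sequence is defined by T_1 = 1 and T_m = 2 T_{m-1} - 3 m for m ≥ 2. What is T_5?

-107

T_2 = 2·1 - 6 = -4
T_3 = 2·(-4) - 9 = -17
T_4 = 2·(-17) - 12 = -46
T_5 = 2·(-46) - 15 = -107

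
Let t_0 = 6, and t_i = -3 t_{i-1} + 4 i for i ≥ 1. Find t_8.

34454

t_1 = -3(6) + 4 = -14
t_2 = -3(-14) + 8 = 50
t_3 = -3(50) + 12 = -138
t_4 = -3(-138) + 16 = 430
t_5 = -3(430) + 20 = -1270
t_6 = -3(-1270) + 24 = 3834
t_7 = -3(3834) + 28 = -11474
t_8 = -3(-11474) + 32 = 34454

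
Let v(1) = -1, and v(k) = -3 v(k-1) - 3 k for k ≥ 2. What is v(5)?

v(2) = -3*(-1) - 6 = -3
v(3) = -3*(-3) - 9 = 0
v(4) = -3*0 - 12 = -12
v(5) = -3*(-12) - 15 = 21

21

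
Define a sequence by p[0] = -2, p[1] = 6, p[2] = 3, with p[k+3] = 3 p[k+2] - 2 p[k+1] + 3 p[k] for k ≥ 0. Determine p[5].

p[3] = 3*3 - 2*6 + 3*(-2) = -9
p[4] = 3*(-9) - 2*3 + 3*6 = -15
p[5] = 3*(-15) - 2*(-9) + 3*3 = -18

-18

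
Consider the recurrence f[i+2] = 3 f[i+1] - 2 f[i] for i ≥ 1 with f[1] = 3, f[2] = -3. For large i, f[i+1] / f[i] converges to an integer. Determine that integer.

The characteristic equation is r^2 - 3r + 2 = 0, which factors as (r - 2)(r - 1) = 0.
So the roots are 2 and 1. Since |2| > |1| and the coefficient of 2^i is non-zero, the ratio tends to 2.

2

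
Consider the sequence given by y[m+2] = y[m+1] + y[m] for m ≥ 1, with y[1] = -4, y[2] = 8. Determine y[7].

y[3] = 8 + (-4) = 4
y[4] = 4 + 8 = 12
y[5] = 12 + 4 = 16
y[6] = 16 + 12 = 28
y[7] = 28 + 16 = 44

44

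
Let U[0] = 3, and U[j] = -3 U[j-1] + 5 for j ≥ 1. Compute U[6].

1277

U[1] = -3*3 + 5 = -4
U[2] = -3*(-4) + 5 = 17
U[3] = -3*17 + 5 = -46
U[4] = -3*(-46) + 5 = 143
U[5] = -3*143 + 5 = -424
U[6] = -3*(-424) + 5 = 1277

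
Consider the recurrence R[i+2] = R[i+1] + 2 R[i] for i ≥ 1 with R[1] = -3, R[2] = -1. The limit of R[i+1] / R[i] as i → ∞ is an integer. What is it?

The characteristic equation is r^2 - r - 2 = 0, which factors as (r - 2)(r + 1) = 0.
So the roots are 2 and -1. Since |2| > |-1| and the coefficient of 2^i is non-zero, the ratio tends to 2.

2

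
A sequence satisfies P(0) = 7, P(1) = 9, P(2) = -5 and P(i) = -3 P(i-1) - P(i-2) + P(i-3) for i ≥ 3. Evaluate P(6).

P(3) = -3(-5) - 9 + 7 = 13
P(4) = -3(13) - (-5) + 9 = -25
P(5) = -3(-25) - 13 + (-5) = 57
P(6) = -3(57) - (-25) + 13 = -133

-133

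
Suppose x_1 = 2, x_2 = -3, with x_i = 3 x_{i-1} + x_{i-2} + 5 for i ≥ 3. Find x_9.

-878

x_3 = 3*(-3) + 2 + 5 = -2
x_4 = 3*(-2) + (-3) + 5 = -4
x_5 = 3*(-4) + (-2) + 5 = -9
x_6 = 3*(-9) + (-4) + 5 = -26
x_7 = 3*(-26) + (-9) + 5 = -82
x_8 = 3*(-82) + (-26) + 5 = -267
x_9 = 3*(-267) + (-82) + 5 = -878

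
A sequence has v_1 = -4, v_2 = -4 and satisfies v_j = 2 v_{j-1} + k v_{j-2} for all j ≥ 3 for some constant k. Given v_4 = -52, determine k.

v_3 = -8 - 4k
v_4 = -16 - 12k
So -16 - 12k = -52, giving k = 3.

3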